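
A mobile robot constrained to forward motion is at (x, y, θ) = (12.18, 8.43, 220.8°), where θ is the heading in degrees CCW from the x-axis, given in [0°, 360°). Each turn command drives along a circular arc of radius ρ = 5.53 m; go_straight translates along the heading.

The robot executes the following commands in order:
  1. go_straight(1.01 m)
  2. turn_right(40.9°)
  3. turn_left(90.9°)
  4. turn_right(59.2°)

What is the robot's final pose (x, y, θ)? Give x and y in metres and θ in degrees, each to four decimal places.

(-0.3786, -3.9682, 211.6000°)

set_pose: (x, y, θ) = (12.1800, 8.4300, 220.8000°), ρ = 5.53
go_straight(1.01): x += 1.01·cos θ, y += 1.01·sin θ → (11.4154, 7.7700, 220.8000°)
turn_right(40.9°): centre at ρ to the right, rotate −40.9° → (7.7924, 6.4262, 179.9000°)
turn_left(90.9°): centre at ρ to the left, rotate +90.9° → (2.2533, 0.8190, 270.8000°)
turn_right(59.2°): centre at ρ to the right, rotate −59.2° → (-0.3786, -3.9682, 211.6000°)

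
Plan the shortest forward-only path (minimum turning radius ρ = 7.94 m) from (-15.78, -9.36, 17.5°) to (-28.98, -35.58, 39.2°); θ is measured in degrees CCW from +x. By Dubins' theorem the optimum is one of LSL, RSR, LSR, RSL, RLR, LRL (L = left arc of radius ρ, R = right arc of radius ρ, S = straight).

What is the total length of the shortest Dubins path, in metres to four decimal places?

73.8401 m

Let ψ = atan2(Δy, Δx) = atan2(-26.22, -13.20) = -116.7222° be the start→goal bearing.
Normalize: d = |goal − start| / ρ = 29.355211/7.94 = 3.697130, α = (θ_start − ψ) mod 360° = 134.2222° = 2.342619 rad, β = (θ_goal − ψ) mod 360° = 155.9222° = 2.721355 rad.
Common terms: sin α = 0.716641, cos α = -0.697442, sin β = 0.407977, cos β = -0.912992, cos(α−β) = 0.929133, d² = 13.668769. Work in radians in the unit-radius frame; every candidate has L = ρ·(t + p + q).
LSL: p² = 2 + d² − 2cos(α−β) + 2d(sin α − sin β) = 16.092842; p = √p² = 4.011589; φ = atan2(cos β − cos α, d + sin α − sin β) = -0.053758 rad; t = (φ − α) mod 2π = 3.886809 rad, q = (β − φ) mod 2π = 2.775113 rad → L = 7.94·(3.886809 + 4.011589 + 2.775113) = 7.94·10.673510 = 84.747671 m
RSR: p² = 2 + d² − 2cos(α−β) + 2d(sin β − sin α) = 11.528165; p = √p² = 3.395315; φ = atan2(cos α − cos β, d − sin α + sin β) = 0.063527 rad; t = (α − φ) mod 2π = 2.279092 rad, q = (φ − β) mod 2π = 3.625357 rad → L = 7.94·(2.279092 + 3.395315 + 3.625357) = 7.94·9.299764 = 73.840126 m
LSR: p² = d² − 2 + 2cos(α−β) + 2d(sin α + sin β) = 21.842752; p = √p² = 4.673623; φ = atan2(−cos α − cos β, d + sin α + sin β) − atan2(−2, p) = 0.726698 rad; t = (φ − α) mod 2π = 4.667264 rad, q = (φ − β) mod 2π = 4.288528 rad → L = 7.94·(4.667264 + 4.673623 + 4.288528) = 7.94·13.629415 = 108.217556 m
RSL: p² = d² − 2 + 2cos(α−β) − 2d(sin α + sin β) = 5.211316; p = √p² = 2.282831; φ = atan2(cos α + cos β, d − sin α − sin β) − atan2(2, p) = -1.278786 rad; t = (α − φ) mod 2π = 3.621404 rad, q = (β − φ) mod 2π = 4.000141 rad → L = 7.94·(3.621404 + 2.282831 + 4.000141) = 7.94·9.904376 = 78.640744 m
RLR: c = (6 − d² + 2cos(α−β) + 2d(sin α − sin β))/8 = -0.441021; p = 2π − arccos c = 4.255653 rad; φ = atan2(cos α − cos β, d − sin α + sin β) = 0.063527 rad; t = (α − φ + p/2) mod 2π = 4.406918 rad, q = (α − β − t + p) mod 2π = 5.753184 rad → L = 7.94·(4.406918 + 4.255653 + 5.753184) = 7.94·14.415756 = 114.461100 m
LRL: c = (6 − d² + 2cos(α−β) − 2d(sin α − sin β))/8 = -1.011605, |c| > 1 → infeasible
Shortest: RSR with L = 73.840126 m ≈ 73.8401 m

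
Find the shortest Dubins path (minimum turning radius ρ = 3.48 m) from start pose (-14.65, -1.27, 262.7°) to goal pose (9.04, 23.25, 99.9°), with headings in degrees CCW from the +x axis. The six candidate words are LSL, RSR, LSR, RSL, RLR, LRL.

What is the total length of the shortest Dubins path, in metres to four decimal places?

41.5777 m

Let ψ = atan2(Δy, Δx) = atan2(24.52, 23.69) = 45.9863° be the start→goal bearing.
Normalize: d = |goal − start| / ρ = 34.094670/3.48 = 9.797319, α = (θ_start − ψ) mod 360° = 216.7137° = 3.782367 rad, β = (θ_goal − ψ) mod 360° = 53.9137° = 0.940971 rad.
Common terms: sin α = -0.597816, cos α = -0.801633, sin β = 0.808130, cos β = 0.589004, cos(α−β) = -0.955278, d² = 95.987457. Work in radians in the unit-radius frame; every candidate has L = ρ·(t + p + q).
LSL: p² = 2 + d² − 2cos(α−β) + 2d(sin α − sin β) = 72.348993; p = √p² = 8.505821; φ = atan2(cos β − cos α, d + sin α − sin β) = 0.164230 rad; t = (φ − α) mod 2π = 2.665048 rad, q = (β − φ) mod 2π = 0.776742 rad → L = 3.48·(2.665048 + 8.505821 + 0.776742) = 3.48·11.947610 = 41.577684 m
RSR: p² = 2 + d² − 2cos(α−β) + 2d(sin β − sin α) = 127.447035; p = √p² = 11.289244; φ = atan2(cos α − cos β, d − sin α + sin β) = -0.123496 rad; t = (α − φ) mod 2π = 3.905863 rad, q = (φ − β) mod 2π = 5.218718 rad → L = 3.48·(3.905863 + 11.289244 + 5.218718) = 3.48·20.413826 = 71.040113 m
LSR: p² = d² − 2 + 2cos(α−β) + 2d(sin α + sin β) = 96.197927; p = √p² = 9.808054; φ = atan2(−cos α − cos β, d + sin α + sin β) − atan2(−2, p) = 0.222400 rad; t = (φ − α) mod 2π = 2.723218 rad, q = (φ − β) mod 2π = 5.564614 rad → L = 3.48·(2.723218 + 9.808054 + 5.564614) = 3.48·18.095886 = 62.973683 m
RSL: p² = d² − 2 + 2cos(α−β) − 2d(sin α + sin β) = 87.955874; p = √p² = 9.378479; φ = atan2(cos α + cos β, d − sin α − sin β) − atan2(2, p) = -0.232282 rad; t = (α − φ) mod 2π = 4.014649 rad, q = (β − φ) mod 2π = 1.173253 rad → L = 3.48·(4.014649 + 9.378479 + 1.173253) = 3.48·14.566382 = 50.691009 m
RLR: c = (6 − d² + 2cos(α−β) + 2d(sin α − sin β))/8 = -14.930879, |c| > 1 → infeasible
LRL: c = (6 − d² + 2cos(α−β) − 2d(sin α − sin β))/8 = -8.043624, |c| > 1 → infeasible
Shortest: LSL with L = 41.577684 m ≈ 41.5777 m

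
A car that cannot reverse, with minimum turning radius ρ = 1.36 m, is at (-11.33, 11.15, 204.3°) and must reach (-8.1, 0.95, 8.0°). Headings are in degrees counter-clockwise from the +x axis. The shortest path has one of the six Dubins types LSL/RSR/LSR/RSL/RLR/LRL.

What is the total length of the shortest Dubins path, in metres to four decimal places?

11.8934 m

Let ψ = atan2(Δy, Δx) = atan2(-10.20, 3.23) = -72.4287° be the start→goal bearing.
Normalize: d = |goal − start| / ρ = 10.699201/1.36 = 7.867059, α = (θ_start − ψ) mod 360° = 276.7287° = 4.829828 rad, β = (θ_goal − ψ) mod 360° = 80.4287° = 1.403746 rad.
Common terms: sin α = -0.993112, cos α = 0.117169, sin β = 0.986080, cos β = 0.166274, cos(α−β) = -0.959805, d² = 61.890625. Work in radians in the unit-radius frame; every candidate has L = ρ·(t + p + q).
LSL: p² = 2 + d² − 2cos(α−β) + 2d(sin α − sin β) = 34.669400; p = √p² = 5.888073; φ = atan2(cos β − cos α, d + sin α − sin β) = 0.008340 rad; t = (φ − α) mod 2π = 1.461698 rad, q = (β − φ) mod 2π = 1.395406 rad → L = 1.36·(1.461698 + 5.888073 + 1.395406) = 1.36·8.745177 = 11.893440 m
RSR: p² = 2 + d² − 2cos(α−β) + 2d(sin β − sin α) = 96.951071; p = √p² = 9.846374; φ = atan2(cos α − cos β, d − sin α + sin β) = -0.004987 rad; t = (α − φ) mod 2π = 4.834815 rad, q = (φ − β) mod 2π = 4.874452 rad → L = 1.36·(4.834815 + 9.846374 + 4.874452) = 1.36·19.555640 = 26.595671 m
LSR: p² = d² − 2 + 2cos(α−β) + 2d(sin α + sin β) = 57.860365; p = √p² = 7.606600; φ = atan2(−cos α − cos β, d + sin α + sin β) − atan2(−2, p) = 0.221064 rad; t = (φ − α) mod 2π = 1.674422 rad, q = (φ − β) mod 2π = 5.100503 rad → L = 1.36·(1.674422 + 7.606600 + 5.100503) = 1.36·14.381526 = 19.558875 m
RSL: p² = d² − 2 + 2cos(α−β) − 2d(sin α + sin β) = 58.081664; p = √p² = 7.621133; φ = atan2(cos α + cos β, d − sin α − sin β) − atan2(2, p) = -0.220660 rad; t = (α − φ) mod 2π = 5.050487 rad, q = (β − φ) mod 2π = 1.624406 rad → L = 1.36·(5.050487 + 7.621133 + 1.624406) = 1.36·14.296026 = 19.442596 m
RLR: c = (6 − d² + 2cos(α−β) + 2d(sin α − sin β))/8 = -11.118884, |c| > 1 → infeasible
LRL: c = (6 − d² + 2cos(α−β) − 2d(sin α − sin β))/8 = -3.333675, |c| > 1 → infeasible
Shortest: LSL with L = 11.893440 m ≈ 11.8934 m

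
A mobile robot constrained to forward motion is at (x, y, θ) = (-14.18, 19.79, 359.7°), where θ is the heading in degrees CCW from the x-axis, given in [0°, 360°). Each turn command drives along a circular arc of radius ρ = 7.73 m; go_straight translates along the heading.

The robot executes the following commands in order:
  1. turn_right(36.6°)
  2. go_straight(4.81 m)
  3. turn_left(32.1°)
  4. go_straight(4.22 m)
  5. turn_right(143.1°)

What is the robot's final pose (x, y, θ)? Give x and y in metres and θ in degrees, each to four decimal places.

(5.9278, -0.7719, 212.1000°)

set_pose: (x, y, θ) = (-14.1800, 19.7900, 359.7000°), ρ = 7.73
turn_right(36.6°): centre at ρ to the right, rotate −36.6° → (-9.5792, 18.2417, 323.1000°)
go_straight(4.81): x += 4.81·cos θ, y += 4.81·sin θ → (-5.7327, 15.3536, 323.1000°)
turn_left(32.1°): centre at ρ to the left, rotate +32.1° → (-1.7383, 13.8323, 355.2000°)
go_straight(4.22): x += 4.22·cos θ, y += 4.22·sin θ → (2.4669, 13.4792, 355.2000°)
turn_right(143.1°): centre at ρ to the right, rotate −143.1° → (5.9278, -0.7719, 212.1000°)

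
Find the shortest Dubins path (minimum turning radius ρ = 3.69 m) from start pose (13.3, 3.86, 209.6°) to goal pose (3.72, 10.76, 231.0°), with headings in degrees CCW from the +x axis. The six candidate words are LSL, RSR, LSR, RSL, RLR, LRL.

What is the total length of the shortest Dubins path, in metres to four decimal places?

Let ψ = atan2(Δy, Δx) = atan2(6.90, -9.58) = 144.2367° be the start→goal bearing.
Normalize: d = |goal − start| / ρ = 11.806202/3.69 = 3.199513, α = (θ_start − ψ) mod 360° = 65.3633° = 1.140805 rad, β = (θ_goal − ψ) mod 360° = 86.7633° = 1.514306 rad.
Common terms: sin α = 0.908970, cos α = 0.416862, sin β = 0.998405, cos β = 0.056460, cos(α−β) = 0.931056, d² = 10.236881. Work in radians in the unit-radius frame; every candidate has L = ρ·(t + p + q).
LSL: p² = 2 + d² − 2cos(α−β) + 2d(sin α − sin β) = 9.802471; p = √p² = 3.130890; φ = atan2(cos β − cos α, d + sin α − sin β) = -0.115367 rad; t = (φ − α) mod 2π = 5.027012 rad, q = (β − φ) mod 2π = 1.629673 rad → L = 3.69·(5.027012 + 3.130890 + 1.629673) = 3.69·9.787576 = 36.116154 m
RSR: p² = 2 + d² − 2cos(α−β) + 2d(sin β − sin α) = 10.947068; p = √p² = 3.308635; φ = atan2(cos α − cos β, d − sin α + sin β) = 0.109144 rad; t = (α − φ) mod 2π = 1.031661 rad, q = (φ − β) mod 2π = 4.878024 rad → L = 3.69·(1.031661 + 3.308635 + 4.878024) = 3.69·9.218320 = 34.015602 m
LSR: p² = d² − 2 + 2cos(α−β) + 2d(sin α + sin β) = 22.304330; p = √p² = 4.722746; φ = atan2(−cos α − cos β, d + sin α + sin β) − atan2(−2, p) = 0.308165 rad; t = (φ − α) mod 2π = 5.450545 rad, q = (φ − β) mod 2π = 5.077045 rad → L = 3.69·(5.450545 + 4.722746 + 5.077045) = 3.69·15.250336 = 56.273740 m
RSL: p² = d² − 2 + 2cos(α−β) − 2d(sin α + sin β) = -2.106344 < 0 → infeasible
RLR: c = (6 − d² + 2cos(α−β) + 2d(sin α − sin β))/8 = -0.368384; p = 2π − arccos c = 4.335119 rad; φ = atan2(cos α − cos β, d − sin α + sin β) = 0.109144 rad; t = (α − φ + p/2) mod 2π = 3.199221 rad, q = (α − β − t + p) mod 2π = 0.762398 rad → L = 3.69·(3.199221 + 4.335119 + 0.762398) = 3.69·8.296738 = 30.614964 m
LRL: c = (6 − d² + 2cos(α−β) − 2d(sin α − sin β))/8 = -0.225309; p = 2π − arccos c = 4.485129 rad; φ = atan2(cos β − cos α, d + sin α − sin β) = -0.115367 rad; t = (φ − α + p/2) mod 2π = 0.986392 rad, q = (β − α − t + p) mod 2π = 3.872238 rad → L = 3.69·(0.986392 + 4.485129 + 3.872238) = 3.69·9.343758 = 34.478468 m
Shortest: RLR with L = 30.614964 m ≈ 30.6150 m

30.6150 m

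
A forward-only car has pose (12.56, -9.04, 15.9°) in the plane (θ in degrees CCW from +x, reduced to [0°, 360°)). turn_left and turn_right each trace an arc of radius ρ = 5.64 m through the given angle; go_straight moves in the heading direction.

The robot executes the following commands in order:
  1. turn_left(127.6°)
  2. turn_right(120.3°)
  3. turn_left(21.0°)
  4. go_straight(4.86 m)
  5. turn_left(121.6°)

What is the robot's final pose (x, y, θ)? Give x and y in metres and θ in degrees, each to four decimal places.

(18.1485, 24.6755, 165.8000°)

set_pose: (x, y, θ) = (12.5600, -9.0400, 15.9000°), ρ = 5.64
turn_left(127.6°): centre at ρ to the left, rotate +127.6° → (14.3697, 0.9180, 143.5000°)
turn_right(120.3°): centre at ρ to the right, rotate −120.3° → (15.5026, 10.6356, 23.2000°)
turn_left(21.0°): centre at ρ to the left, rotate +21.0° → (17.2128, 11.7762, 44.2000°)
go_straight(4.86): x += 4.86·cos θ, y += 4.86·sin θ → (20.6970, 15.1644, 44.2000°)
turn_left(121.6°): centre at ρ to the left, rotate +121.6° → (18.1485, 24.6755, 165.8000°)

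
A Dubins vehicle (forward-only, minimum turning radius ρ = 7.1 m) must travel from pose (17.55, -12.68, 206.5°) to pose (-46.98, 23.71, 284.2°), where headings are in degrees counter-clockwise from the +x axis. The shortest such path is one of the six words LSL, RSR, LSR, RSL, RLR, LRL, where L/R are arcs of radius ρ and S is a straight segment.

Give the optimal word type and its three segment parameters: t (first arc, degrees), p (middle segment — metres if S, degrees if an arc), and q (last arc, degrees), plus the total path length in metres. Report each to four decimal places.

RSL: t = 69.7667°, p = 61.4502 m, q = 147.4667°, L = 88.3695 m

Let ψ = atan2(Δy, Δx) = atan2(36.39, -64.53) = 150.5803° be the start→goal bearing.
Normalize: d = |goal − start| / ρ = 74.083419/7.1 = 10.434284, α = (θ_start − ψ) mod 360° = 55.9197° = 0.975983 rad, β = (θ_goal − ψ) mod 360° = 133.6197° = 2.332103 rad.
Common terms: sin α = 0.828253, cos α = 0.560354, sin β = 0.723935, cos β = -0.689868, cos(α−β) = 0.213030, d² = 108.874291. Work in radians in the unit-radius frame; every candidate has L = ρ·(t + p + q).
LSL: p² = 2 + d² − 2cos(α−β) + 2d(sin α − sin β) = 112.625197; p = √p² = 10.612502; φ = atan2(cos β − cos α, d + sin α − sin β) = -0.118081 rad; t = (φ − α) mod 2π = 5.189122 rad, q = (β − φ) mod 2π = 2.450184 rad → L = 7.1·(5.189122 + 10.612502 + 2.450184) = 7.1·18.251808 = 129.587837 m
RSR: p² = 2 + d² − 2cos(α−β) + 2d(sin β − sin α) = 108.271263; p = √p² = 10.405348; φ = atan2(cos α − cos β, d − sin α + sin β) = 0.120443 rad; t = (α − φ) mod 2π = 0.855540 rad, q = (φ − β) mod 2π = 4.071525 rad → L = 7.1·(0.855540 + 10.405348 + 4.071525) = 7.1·15.332412 = 108.860127 m
LSR: p² = d² − 2 + 2cos(α−β) + 2d(sin α + sin β) = 139.692289; p = √p² = 11.819149; φ = atan2(−cos α − cos β, d + sin α + sin β) − atan2(−2, p) = 0.178434 rad; t = (φ − α) mod 2π = 5.485636 rad, q = (φ − β) mod 2π = 4.129515 rad → L = 7.1·(5.485636 + 11.819149 + 4.129515) = 7.1·21.434301 = 152.183537 m
RSL: p² = d² − 2 + 2cos(α−β) − 2d(sin α + sin β) = 74.908414; p = √p² = 8.654965; φ = atan2(cos α + cos β, d − sin α − sin β) − atan2(2, p) = -0.241675 rad; t = (α − φ) mod 2π = 1.217658 rad, q = (β − φ) mod 2π = 2.573779 rad → L = 7.1·(1.217658 + 8.654965 + 2.573779) = 7.1·12.446402 = 88.369452 m
RLR: c = (6 − d² + 2cos(α−β) + 2d(sin α − sin β))/8 = -12.533908, |c| > 1 → infeasible
LRL: c = (6 − d² + 2cos(α−β) − 2d(sin α − sin β))/8 = -13.078150, |c| > 1 → infeasible
Shortest: RSL with L = 88.369452 m ≈ 88.3695 m
Convert RSL to answer units (arcs ×180/π): t = 1.217658·180/π = 69.7667°, p = ρ·p = 7.1·8.654965 = 61.4502 m, q = 2.573779·180/π = 147.4667°, L = 88.3695 m.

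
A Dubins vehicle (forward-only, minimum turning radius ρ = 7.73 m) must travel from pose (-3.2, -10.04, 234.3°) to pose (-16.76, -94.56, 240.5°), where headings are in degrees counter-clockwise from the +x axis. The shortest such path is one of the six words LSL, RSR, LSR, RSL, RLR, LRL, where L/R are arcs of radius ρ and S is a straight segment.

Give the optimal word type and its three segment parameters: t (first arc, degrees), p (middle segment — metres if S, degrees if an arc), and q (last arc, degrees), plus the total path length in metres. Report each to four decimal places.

LSR: t = 27.5254°, p = 79.2059 m, q = 21.3254°, L = 85.7965 m

Let ψ = atan2(Δy, Δx) = atan2(-84.52, -13.56) = -99.1146° be the start→goal bearing.
Normalize: d = |goal − start| / ρ = 85.600841/7.73 = 11.073847, α = (θ_start − ψ) mod 360° = 333.4146° = 5.819183 rad, β = (θ_goal − ψ) mod 360° = 339.6146° = 5.927393 rad.
Common terms: sin α = -0.447531, cos α = 0.894268, sin β = -0.348333, cos β = 0.937371, cos(α−β) = 0.994151, d² = 122.630098. Work in radians in the unit-radius frame; every candidate has L = ρ·(t + p + q).
LSL: p² = 2 + d² − 2cos(α−β) + 2d(sin α − sin β) = 120.444789; p = √p² = 10.974734; φ = atan2(cos β − cos α, d + sin α − sin β) = 0.003927 rad; t = (φ − α) mod 2π = 0.467930 rad, q = (β − φ) mod 2π = 5.923466 rad → L = 7.73·(0.467930 + 10.974734 + 5.923466) = 7.73·17.366130 = 134.240184 m
RSR: p² = 2 + d² − 2cos(α−β) + 2d(sin β − sin α) = 124.838804; p = √p² = 11.173129; φ = atan2(cos α − cos β, d − sin α + sin β) = -0.003858 rad; t = (α − φ) mod 2π = 5.823040 rad, q = (φ − β) mod 2π = 0.351935 rad → L = 7.73·(5.823040 + 11.173129 + 0.351935) = 7.73·17.348104 = 134.100840 m
LSR: p² = d² − 2 + 2cos(α−β) + 2d(sin α + sin β) = 104.991837; p = √p² = 10.246552; φ = atan2(−cos α − cos β, d + sin α + sin β) − atan2(−2, p) = 0.016405 rad; t = (φ − α) mod 2π = 0.480408 rad, q = (φ − β) mod 2π = 0.372198 rad → L = 7.73·(0.480408 + 10.246552 + 0.372198) = 7.73·11.099158 = 85.796495 m
RSL: p² = d² − 2 + 2cos(α−β) − 2d(sin α + sin β) = 140.244963; p = √p² = 11.842507; φ = atan2(cos α + cos β, d − sin α − sin β) − atan2(2, p) = -0.014200 rad; t = (α − φ) mod 2π = 5.833383 rad, q = (β − φ) mod 2π = 5.941593 rad → L = 7.73·(5.833383 + 11.842507 + 5.941593) = 7.73·23.617482 = 182.563138 m
RLR: c = (6 − d² + 2cos(α−β) + 2d(sin α − sin β))/8 = -14.604850, |c| > 1 → infeasible
LRL: c = (6 − d² + 2cos(α−β) − 2d(sin α − sin β))/8 = -14.055599, |c| > 1 → infeasible
Shortest: LSR with L = 85.796495 m ≈ 85.7965 m
Convert LSR to answer units (arcs ×180/π): t = 0.480408·180/π = 27.5254°, p = ρ·p = 7.73·10.246552 = 79.2059 m, q = 0.372198·180/π = 21.3254°, L = 85.7965 m.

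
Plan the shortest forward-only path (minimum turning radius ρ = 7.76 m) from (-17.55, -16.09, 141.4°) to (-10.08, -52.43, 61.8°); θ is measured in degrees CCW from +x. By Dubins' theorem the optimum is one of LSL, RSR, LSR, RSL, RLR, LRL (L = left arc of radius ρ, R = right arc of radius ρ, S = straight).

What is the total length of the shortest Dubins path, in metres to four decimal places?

Let ψ = atan2(Δy, Δx) = atan2(-36.34, 7.47) = -78.3842° be the start→goal bearing.
Normalize: d = |goal − start| / ρ = 37.099818/7.76 = 4.780904, α = (θ_start − ψ) mod 360° = 219.7842° = 3.835957 rad, β = (θ_goal − ψ) mod 360° = 140.1842° = 2.446675 rad.
Common terms: sin α = -0.639897, cos α = -0.768460, sin β = 0.640322, cos β = -0.768107, cos(α−β) = 0.180519, d² = 22.857047. Work in radians in the unit-radius frame; every candidate has L = ρ·(t + p + q).
LSL: p² = 2 + d² − 2cos(α−β) + 2d(sin α − sin β) = 12.254796; p = √p² = 3.500685; φ = atan2(cos β − cos α, d + sin α − sin β) = 0.000101 rad; t = (φ − α) mod 2π = 2.447329 rad, q = (β − φ) mod 2π = 2.446574 rad → L = 7.76·(2.447329 + 3.500685 + 2.446574) = 7.76·8.394588 = 65.142005 m
RSR: p² = 2 + d² − 2cos(α−β) + 2d(sin β − sin α) = 36.737221; p = √p² = 6.061124; φ = atan2(cos α − cos β, d − sin α + sin β) = -0.000058 rad; t = (α − φ) mod 2π = 3.836016 rad, q = (φ − β) mod 2π = 3.836452 rad → L = 7.76·(3.836016 + 6.061124 + 3.836452) = 7.76·13.733591 = 106.572667 m
LSR: p² = d² − 2 + 2cos(α−β) + 2d(sin α + sin β) = 21.222146; p = √p² = 4.606750; φ = atan2(−cos α − cos β, d + sin α + sin β) − atan2(−2, p) = 0.720535 rad; t = (φ − α) mod 2π = 3.167763 rad, q = (φ − β) mod 2π = 4.557045 rad → L = 7.76·(3.167763 + 4.606750 + 4.557045) = 7.76·12.331558 = 95.692892 m
RSL: p² = d² − 2 + 2cos(α−β) − 2d(sin α + sin β) = 21.214024; p = √p² = 4.605868; φ = atan2(cos α + cos β, d − sin α − sin β) − atan2(2, p) = -0.720657 rad; t = (α − φ) mod 2π = 4.556614 rad, q = (β − φ) mod 2π = 3.167332 rad → L = 7.76·(4.556614 + 4.605868 + 3.167332) = 7.76·12.329814 = 95.679358 m
RLR: c = (6 − d² + 2cos(α−β) + 2d(sin α − sin β))/8 = -3.592153, |c| > 1 → infeasible
LRL: c = (6 − d² + 2cos(α−β) − 2d(sin α − sin β))/8 = -0.531849; p = 2π − arccos c = 4.151606 rad; φ = atan2(cos β − cos α, d + sin α − sin β) = 0.000101 rad; t = (φ − α + p/2) mod 2π = 4.523132 rad, q = (β − α − t + p) mod 2π = 4.522377 rad → L = 7.76·(4.523132 + 4.151606 + 4.522377) = 7.76·13.197115 = 102.409613 m
Shortest: LSL with L = 65.142005 m ≈ 65.1420 m

65.1420 m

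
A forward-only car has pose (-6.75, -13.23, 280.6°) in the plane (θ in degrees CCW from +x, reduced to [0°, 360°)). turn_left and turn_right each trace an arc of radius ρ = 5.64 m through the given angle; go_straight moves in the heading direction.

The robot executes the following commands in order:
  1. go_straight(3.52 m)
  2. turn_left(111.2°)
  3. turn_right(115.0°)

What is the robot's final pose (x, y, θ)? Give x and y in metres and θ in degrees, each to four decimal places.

(10.9857, -24.5714, 276.8000°)

set_pose: (x, y, θ) = (-6.7500, -13.2300, 280.6000°), ρ = 5.64
go_straight(3.52): x += 3.52·cos θ, y += 3.52·sin θ → (-6.1025, -16.6899, 280.6000°)
turn_left(111.2°): centre at ρ to the left, rotate +111.2° → (2.4133, -20.4458, 391.8000° ≡ 31.8000°)
turn_right(115.0°): centre at ρ to the right, rotate −115.0° → (10.9857, -24.5714, -83.2000° ≡ 276.8000°)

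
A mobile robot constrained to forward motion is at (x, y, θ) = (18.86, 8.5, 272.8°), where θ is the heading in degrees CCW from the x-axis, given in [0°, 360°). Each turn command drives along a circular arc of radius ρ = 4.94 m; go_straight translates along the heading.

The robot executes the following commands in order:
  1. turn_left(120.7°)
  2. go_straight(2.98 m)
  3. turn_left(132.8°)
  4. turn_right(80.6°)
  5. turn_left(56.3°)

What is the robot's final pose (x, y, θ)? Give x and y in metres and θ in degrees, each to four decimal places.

(21.8082, 24.6186, 142.0000°)

set_pose: (x, y, θ) = (18.8600, 8.5000, 272.8000°), ρ = 4.94
turn_left(120.7°): centre at ρ to the left, rotate +120.7° → (26.5207, 4.6219, 393.5000° ≡ 33.5000°)
go_straight(2.98): x += 2.98·cos θ, y += 2.98·sin θ → (29.0057, 6.2667, 33.5000°)
turn_left(132.8°): centre at ρ to the left, rotate +132.8° → (27.4491, 15.1855, 166.3000°)
turn_right(80.6°): centre at ρ to the right, rotate −80.6° → (23.6929, 20.3554, 85.7000°)
turn_left(56.3°): centre at ρ to the left, rotate +56.3° → (21.8082, 24.6186, 142.0000°)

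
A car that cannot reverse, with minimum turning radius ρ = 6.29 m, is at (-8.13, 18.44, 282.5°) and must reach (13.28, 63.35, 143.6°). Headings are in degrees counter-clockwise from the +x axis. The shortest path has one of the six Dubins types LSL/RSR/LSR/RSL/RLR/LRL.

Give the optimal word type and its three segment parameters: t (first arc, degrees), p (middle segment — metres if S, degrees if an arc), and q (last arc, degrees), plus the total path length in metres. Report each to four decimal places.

Let ψ = atan2(Δy, Δx) = atan2(44.91, 21.41) = 64.5114° be the start→goal bearing.
Normalize: d = |goal − start| / ρ = 49.752349/6.29 = 7.909753, α = (θ_start − ψ) mod 360° = 217.9886° = 3.804619 rad, β = (θ_goal − ψ) mod 360° = 79.0886° = 1.380356 rad.
Common terms: sin α = -0.615505, cos α = -0.788133, sin β = 0.981921, cos β = 0.189291, cos(α−β) = -0.753563, d² = 62.564198. Work in radians in the unit-radius frame; every candidate has L = ρ·(t + p + q).
LSL: p² = 2 + d² − 2cos(α−β) + 2d(sin α − sin β) = 40.800839; p = √p² = 6.387553; φ = atan2(cos β − cos α, d + sin α − sin β) = 0.153624 rad; t = (φ − α) mod 2π = 2.632190 rad, q = (β − φ) mod 2π = 1.226733 rad → L = 6.29·(2.632190 + 6.387553 + 1.226733) = 6.29·10.246476 = 64.450337 m
RSR: p² = 2 + d² − 2cos(α−β) + 2d(sin β − sin α) = 91.341811; p = √p² = 9.557291; φ = atan2(cos α − cos β, d − sin α + sin β) = -0.102449 rad; t = (α − φ) mod 2π = 3.907068 rad, q = (φ − β) mod 2π = 4.800380 rad → L = 6.29·(3.907068 + 9.557291 + 4.800380) = 6.29·18.264739 = 114.885206 m
LSR: p² = d² − 2 + 2cos(α−β) + 2d(sin α + sin β) = 64.853599; p = √p² = 8.053173; φ = atan2(−cos α − cos β, d + sin α + sin β) − atan2(−2, p) = 0.315656 rad; t = (φ − α) mod 2π = 2.794223 rad, q = (φ − β) mod 2π = 5.218485 rad → L = 6.29·(2.794223 + 8.053173 + 5.218485) = 6.29·16.065881 = 101.054390 m
RSL: p² = d² − 2 + 2cos(α−β) − 2d(sin α + sin β) = 53.260544; p = √p² = 7.297982; φ = atan2(cos α + cos β, d − sin α − sin β) − atan2(2, p) = -0.346702 rad; t = (α − φ) mod 2π = 4.151321 rad, q = (β − φ) mod 2π = 1.727058 rad → L = 6.29·(4.151321 + 7.297982 + 1.727058) = 6.29·13.176361 = 82.879313 m
RLR: c = (6 − d² + 2cos(α−β) + 2d(sin α − sin β))/8 = -10.417726, |c| > 1 → infeasible
LRL: c = (6 − d² + 2cos(α−β) − 2d(sin α − sin β))/8 = -4.100105, |c| > 1 → infeasible
Shortest: LSL with L = 64.450337 m ≈ 64.4503 m
Convert LSL to answer units (arcs ×180/π): t = 2.632190·180/π = 150.8134°, p = ρ·p = 6.29·6.387553 = 40.1777 m, q = 1.226733·180/π = 70.2866°, L = 64.4503 m.

LSL: t = 150.8134°, p = 40.1777 m, q = 70.2866°, L = 64.4503 m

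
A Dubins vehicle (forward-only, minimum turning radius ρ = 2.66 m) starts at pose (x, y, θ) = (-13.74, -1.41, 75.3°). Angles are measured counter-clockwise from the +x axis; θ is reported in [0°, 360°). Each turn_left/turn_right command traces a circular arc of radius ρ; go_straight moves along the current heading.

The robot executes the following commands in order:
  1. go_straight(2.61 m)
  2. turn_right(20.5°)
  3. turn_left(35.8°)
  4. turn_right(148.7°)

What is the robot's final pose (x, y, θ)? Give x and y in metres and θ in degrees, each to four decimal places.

set_pose: (x, y, θ) = (-13.7400, -1.4100, 75.3000°), ρ = 2.66
go_straight(2.61): x += 2.61·cos θ, y += 2.61·sin θ → (-13.0777, 1.1146, 75.3000°)
turn_right(20.5°): centre at ρ to the right, rotate −20.5° → (-12.6784, 1.9729, 54.8000°)
turn_left(35.8°): centre at ρ to the left, rotate +35.8° → (-12.1921, 3.5340, 90.6000°)
turn_right(148.7°): centre at ρ to the right, rotate −148.7° → (-7.2740, 4.9675, -58.1000° ≡ 301.9000°)

(-7.2740, 4.9675, 301.9000°)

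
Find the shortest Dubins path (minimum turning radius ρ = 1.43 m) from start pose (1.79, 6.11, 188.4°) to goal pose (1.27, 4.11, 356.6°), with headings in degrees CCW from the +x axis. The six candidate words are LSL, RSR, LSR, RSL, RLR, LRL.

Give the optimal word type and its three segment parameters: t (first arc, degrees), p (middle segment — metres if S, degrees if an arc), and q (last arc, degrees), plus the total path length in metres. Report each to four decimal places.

Let ψ = atan2(Δy, Δx) = atan2(-2.00, -0.52) = -104.5742° be the start→goal bearing.
Normalize: d = |goal − start| / ρ = 2.066495/1.43 = 1.445101, α = (θ_start − ψ) mod 360° = 292.9742° = 5.113365 rad, β = (θ_goal − ψ) mod 360° = 101.1742° = 1.765823 rad.
Common terms: sin α = -0.920681, cos α = 0.390317, sin β = 0.981042, cos β = -0.193793, cos(α−β) = -0.978867, d² = 2.088317. Work in radians in the unit-radius frame; every candidate has L = ρ·(t + p + q).
LSL: p² = 2 + d² − 2cos(α−β) + 2d(sin α − sin β) = 0.549688; p = √p² = 0.741409; φ = atan2(cos β − cos α, d + sin α − sin β) = -2.234304 rad; t = (φ − α) mod 2π = 5.218702 rad, q = (β − φ) mod 2π = 4.000127 rad → L = 1.43·(5.218702 + 0.741409 + 4.000127) = 1.43·9.960238 = 14.243141 m
RSR: p² = 2 + d² − 2cos(α−β) + 2d(sin β − sin α) = 11.542416; p = √p² = 3.397413; φ = atan2(cos α − cos β, d − sin α + sin β) = 0.172786 rad; t = (α − φ) mod 2π = 4.940578 rad, q = (φ − β) mod 2π = 4.690148 rad → L = 1.43·(4.940578 + 3.397413 + 4.690148) = 1.43·13.028140 = 18.630240 m
LSR: p² = d² − 2 + 2cos(α−β) + 2d(sin α + sin β) = -1.694959 < 0 → infeasible
RSL: p² = d² − 2 + 2cos(α−β) − 2d(sin α + sin β) = -2.043876 < 0 → infeasible
RLR: c = (6 − d² + 2cos(α−β) + 2d(sin α − sin β))/8 = -0.442802; p = 2π − arccos c = 4.253668 rad; φ = atan2(cos α − cos β, d − sin α + sin β) = 0.172786 rad; t = (α − φ + p/2) mod 2π = 0.784227 rad, q = (α − β − t + p) mod 2π = 0.533797 rad → L = 1.43·(0.784227 + 4.253668 + 0.533797) = 1.43·5.571691 = 7.967519 m
LRL: c = (6 − d² + 2cos(α−β) − 2d(sin α − sin β))/8 = 0.931289; p = 2π − arccos c = 5.910325 rad; φ = atan2(cos β − cos α, d + sin α − sin β) = -2.234304 rad; t = (φ − α + p/2) mod 2π = 1.890679 rad, q = (β − α − t + p) mod 2π = 0.672104 rad → L = 1.43·(1.890679 + 5.910325 + 0.672104) = 1.43·8.473108 = 12.116544 m
Shortest: RLR with L = 7.967519 m ≈ 7.9675 m
Convert RLR to answer units (arcs ×180/π): t = 0.784227·180/π = 44.9329°, p = 4.253668·180/π = 243.7172°, q = 0.533797·180/π = 30.5843°, L = 7.9675 m.

RLR: t = 44.9329°, p = 243.7172°, q = 30.5843°, L = 7.9675 m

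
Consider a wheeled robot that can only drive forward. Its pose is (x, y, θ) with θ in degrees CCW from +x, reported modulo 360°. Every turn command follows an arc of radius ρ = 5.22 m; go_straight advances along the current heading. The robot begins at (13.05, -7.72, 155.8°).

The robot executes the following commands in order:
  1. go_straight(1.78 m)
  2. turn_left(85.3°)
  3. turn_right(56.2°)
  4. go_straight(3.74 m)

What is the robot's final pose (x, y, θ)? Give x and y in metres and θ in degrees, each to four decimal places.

(-3.1337, -12.2265, 184.9000°)

set_pose: (x, y, θ) = (13.0500, -7.7200, 155.8000°), ρ = 5.22
go_straight(1.78): x += 1.78·cos θ, y += 1.78·sin θ → (11.4264, -6.9903, 155.8000°)
turn_left(85.3°): centre at ρ to the left, rotate +85.3° → (4.7167, -9.2289, 241.1000°)
turn_right(56.2°): centre at ρ to the right, rotate −56.2° → (0.5927, -11.9071, 184.9000°)
go_straight(3.74): x += 3.74·cos θ, y += 3.74·sin θ → (-3.1337, -12.2265, 184.9000°)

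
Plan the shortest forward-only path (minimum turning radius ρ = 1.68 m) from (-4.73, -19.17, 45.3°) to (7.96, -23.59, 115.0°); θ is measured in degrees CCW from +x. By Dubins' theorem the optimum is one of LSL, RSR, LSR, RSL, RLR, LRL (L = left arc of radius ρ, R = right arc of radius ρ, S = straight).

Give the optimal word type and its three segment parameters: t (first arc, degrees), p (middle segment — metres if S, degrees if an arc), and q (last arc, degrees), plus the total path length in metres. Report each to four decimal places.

Let ψ = atan2(Δy, Δx) = atan2(-4.42, 12.69) = -19.2035° be the start→goal bearing.
Normalize: d = |goal − start| / ρ = 13.437727/1.68 = 7.998647, α = (θ_start − ψ) mod 360° = 64.5035° = 1.125799 rad, β = (θ_goal − ψ) mod 360° = 134.2035° = 2.342293 rad.
Common terms: sin α = 0.902612, cos α = 0.430456, sin β = 0.716868, cos β = -0.697209, cos(α−β) = 0.346936, d² = 63.978352. Work in radians in the unit-radius frame; every candidate has L = ρ·(t + p + q).
LSL: p² = 2 + d² − 2cos(α−β) + 2d(sin α − sin β) = 68.255881; p = √p² = 8.261712; φ = atan2(cos β − cos α, d + sin α − sin β) = -0.136920 rad; t = (φ − α) mod 2π = 5.020466 rad, q = (β − φ) mod 2π = 2.479214 rad → L = 1.68·(5.020466 + 8.261712 + 2.479214) = 1.68·15.761392 = 26.479138 m
RSR: p² = 2 + d² − 2cos(α−β) + 2d(sin β − sin α) = 62.313079; p = √p² = 7.893863; φ = atan2(cos α − cos β, d − sin α + sin β) = 0.143344 rad; t = (α − φ) mod 2π = 0.982455 rad, q = (φ − β) mod 2π = 4.084236 rad → L = 1.68·(0.982455 + 7.893863 + 4.084236) = 1.68·12.960554 = 21.773731 m
LSR: p² = d² − 2 + 2cos(α−β) + 2d(sin α + sin β) = 88.579512; p = √p² = 9.411669; φ = atan2(−cos α − cos β, d + sin α + sin β) − atan2(−2, p) = 0.237115 rad; t = (φ − α) mod 2π = 5.394501 rad, q = (φ − β) mod 2π = 4.178007 rad → L = 1.68·(5.394501 + 9.411669 + 4.178007) = 1.68·18.984177 = 31.893417 m
RSL: p² = d² − 2 + 2cos(α−β) − 2d(sin α + sin β) = 36.764934; p = √p² = 6.063409; φ = atan2(cos α + cos β, d − sin α − sin β) − atan2(2, p) = -0.360402 rad; t = (α − φ) mod 2π = 1.486201 rad, q = (β − φ) mod 2π = 2.702695 rad → L = 1.68·(1.486201 + 6.063409 + 2.702695) = 1.68·10.252305 = 17.223873 m
RLR: c = (6 − d² + 2cos(α−β) + 2d(sin α − sin β))/8 = -6.789135, |c| > 1 → infeasible
LRL: c = (6 − d² + 2cos(α−β) − 2d(sin α − sin β))/8 = -7.531985, |c| > 1 → infeasible
Shortest: RSL with L = 17.223873 m ≈ 17.2239 m
Convert RSL to answer units (arcs ×180/π): t = 1.486201·180/π = 85.1530°, p = ρ·p = 1.68·6.063409 = 10.1865 m, q = 2.702695·180/π = 154.8530°, L = 17.2239 m.

RSL: t = 85.1530°, p = 10.1865 m, q = 154.8530°, L = 17.2239 m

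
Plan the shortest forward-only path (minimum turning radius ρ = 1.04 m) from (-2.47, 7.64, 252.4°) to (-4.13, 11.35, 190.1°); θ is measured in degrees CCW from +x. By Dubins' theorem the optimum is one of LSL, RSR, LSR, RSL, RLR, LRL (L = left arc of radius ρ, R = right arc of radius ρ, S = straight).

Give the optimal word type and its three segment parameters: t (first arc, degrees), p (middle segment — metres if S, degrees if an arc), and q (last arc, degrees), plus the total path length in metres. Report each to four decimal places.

Let ψ = atan2(Δy, Δx) = atan2(3.71, -1.66) = 114.1056° be the start→goal bearing.
Normalize: d = |goal − start| / ρ = 4.064443/1.04 = 3.908119, α = (θ_start − ψ) mod 360° = 138.2944° = 2.413692 rad, β = (θ_goal − ψ) mod 360° = 75.9944° = 1.326352 rad.
Common terms: sin α = 0.665304, cos α = -0.746573, sin β = 0.970272, cos β = 0.242017, cos(α−β) = 0.464842, d² = 15.273391. Work in radians in the unit-radius frame; every candidate has L = ρ·(t + p + q).
LSL: p² = 2 + d² − 2cos(α−β) + 2d(sin α − sin β) = 13.960002; p = √p² = 3.736309; φ = atan2(cos β − cos α, d + sin α − sin β) = 0.267779 rad; t = (φ − α) mod 2π = 4.137272 rad, q = (β − φ) mod 2π = 1.058573 rad → L = 1.04·(4.137272 + 3.736309 + 1.058573) = 1.04·8.932154 = 9.289440 m
RSR: p² = 2 + d² − 2cos(α−β) + 2d(sin β − sin α) = 18.727412; p = √p² = 4.327518; φ = atan2(cos α − cos β, d − sin α + sin β) = -0.230478 rad; t = (α − φ) mod 2π = 2.644170 rad, q = (φ − β) mod 2π = 4.726355 rad → L = 1.04·(2.644170 + 4.327518 + 4.726355) = 1.04·11.698043 = 12.165965 m
LSR: p² = d² − 2 + 2cos(α−β) + 2d(sin α + sin β) = 26.987122; p = √p² = 5.194913; φ = atan2(−cos α − cos β, d + sin α + sin β) − atan2(−2, p) = 0.458266 rad; t = (φ − α) mod 2π = 4.327759 rad, q = (φ − β) mod 2π = 5.415099 rad → L = 1.04·(4.327759 + 5.194913 + 5.415099) = 1.04·14.937772 = 15.535283 m
RSL: p² = d² − 2 + 2cos(α−β) − 2d(sin α + sin β) = 1.419029; p = √p² = 1.191230; φ = atan2(cos α + cos β, d − sin α − sin β) − atan2(2, p) = -1.252086 rad; t = (α − φ) mod 2π = 3.665778 rad, q = (β − φ) mod 2π = 2.578438 rad → L = 1.04·(3.665778 + 1.191230 + 2.578438) = 1.04·7.435446 = 7.732864 m
RLR: c = (6 − d² + 2cos(α−β) + 2d(sin α − sin β))/8 = -1.340927, |c| > 1 → infeasible
LRL: c = (6 − d² + 2cos(α−β) − 2d(sin α − sin β))/8 = -0.745000; p = 2π − arccos c = 3.871854 rad; φ = atan2(cos β − cos α, d + sin α − sin β) = 0.267779 rad; t = (φ − α + p/2) mod 2π = 6.073199 rad, q = (β − α − t + p) mod 2π = 2.994500 rad → L = 1.04·(6.073199 + 3.871854 + 2.994500) = 1.04·12.939553 = 13.457135 m
Shortest: RSL with L = 7.732864 m ≈ 7.7329 m
Convert RSL to answer units (arcs ×180/π): t = 3.665778·180/π = 210.0336°, p = ρ·p = 1.04·1.191230 = 1.2389 m, q = 2.578438·180/π = 147.7336°, L = 7.7329 m.

RSL: t = 210.0336°, p = 1.2389 m, q = 147.7336°, L = 7.7329 m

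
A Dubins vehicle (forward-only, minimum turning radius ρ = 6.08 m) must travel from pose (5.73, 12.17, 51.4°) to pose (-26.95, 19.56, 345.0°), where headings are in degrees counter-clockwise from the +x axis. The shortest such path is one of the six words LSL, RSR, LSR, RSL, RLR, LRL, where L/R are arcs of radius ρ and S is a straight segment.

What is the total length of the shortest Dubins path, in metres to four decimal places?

Let ψ = atan2(Δy, Δx) = atan2(7.39, -32.68) = 167.2579° be the start→goal bearing.
Normalize: d = |goal − start| / ρ = 33.505141/6.08 = 5.510714, α = (θ_start − ψ) mod 360° = 244.1421° = 4.261084 rad, β = (θ_goal − ψ) mod 360° = 177.7421° = 3.102185 rad.
Common terms: sin α = -0.899879, cos α = -0.436140, sin β = 0.039397, cos β = -0.999224, cos(α−β) = 0.400349, d² = 30.367969. Work in radians in the unit-radius frame; every candidate has L = ρ·(t + p + q).
LSL: p² = 2 + d² − 2cos(α−β) + 2d(sin α − sin β) = 21.215109; p = √p² = 4.605986; φ = atan2(cos β − cos α, d + sin α − sin β) = -0.122557 rad; t = (φ − α) mod 2π = 1.899545 rad, q = (β − φ) mod 2π = 3.224742 rad → L = 6.08·(1.899545 + 4.605986 + 3.224742) = 6.08·9.730273 = 59.160059 m
RSR: p² = 2 + d² − 2cos(α−β) + 2d(sin β − sin α) = 41.919434; p = √p² = 6.474522; φ = atan2(cos α − cos β, d − sin α + sin β) = 0.087079 rad; t = (α − φ) mod 2π = 4.174005 rad, q = (φ − β) mod 2π = 3.268079 rad → L = 6.08·(4.174005 + 6.474522 + 3.268079) = 6.08·13.916606 = 84.612963 m
LSR: p² = d² − 2 + 2cos(α−β) + 2d(sin α + sin β) = 19.684936; p = √p² = 4.436771; φ = atan2(−cos α − cos β, d + sin α + sin β) − atan2(−2, p) = 0.722888 rad; t = (φ − α) mod 2π = 2.744990 rad, q = (φ − β) mod 2π = 3.903888 rad → L = 6.08·(2.744990 + 4.436771 + 3.903888) = 6.08·11.085649 = 67.400747 m
RSL: p² = d² − 2 + 2cos(α−β) − 2d(sin α + sin β) = 38.652399; p = √p² = 6.217105; φ = atan2(cos α + cos β, d − sin α − sin β) − atan2(2, p) = -0.532828 rad; t = (α − φ) mod 2π = 4.793912 rad, q = (β − φ) mod 2π = 3.635013 rad → L = 6.08·(4.793912 + 6.217105 + 3.635013) = 6.08·14.646030 = 89.047865 m
RLR: c = (6 − d² + 2cos(α−β) + 2d(sin α − sin β))/8 = -4.239929, |c| > 1 → infeasible
LRL: c = (6 − d² + 2cos(α−β) − 2d(sin α − sin β))/8 = -1.651889, |c| > 1 → infeasible
Shortest: LSL with L = 59.160059 m ≈ 59.1601 m

59.1601 m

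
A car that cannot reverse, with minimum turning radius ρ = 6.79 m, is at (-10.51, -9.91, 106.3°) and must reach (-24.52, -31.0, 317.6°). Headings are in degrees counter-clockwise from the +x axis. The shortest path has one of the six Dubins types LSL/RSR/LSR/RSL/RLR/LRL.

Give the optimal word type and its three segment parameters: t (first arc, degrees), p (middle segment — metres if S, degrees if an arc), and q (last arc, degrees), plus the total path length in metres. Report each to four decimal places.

LSL: t = 152.0779°, p = 14.4668 m, q = 59.2221°, L = 39.5075 m

Let ψ = atan2(Δy, Δx) = atan2(-21.09, -14.01) = -123.5959° be the start→goal bearing.
Normalize: d = |goal − start| / ρ = 25.319325/6.79 = 3.728914, α = (θ_start − ψ) mod 360° = 229.8959° = 4.012441 rad, β = (θ_goal − ψ) mod 360° = 81.1959° = 1.417136 rad.
Common terms: sin α = -0.764876, cos α = -0.644178, sin β = 0.988217, cos β = 0.153056, cos(α−β) = -0.854459, d² = 13.904798. Work in radians in the unit-radius frame; every candidate has L = ρ·(t + p + q).
LSL: p² = 2 + d² − 2cos(α−β) + 2d(sin α − sin β) = 4.539450; p = √p² = 2.130598; φ = atan2(cos β − cos α, d + sin α − sin β) = 0.383516 rad; t = (φ − α) mod 2π = 2.654260 rad, q = (β − φ) mod 2π = 1.033620 rad → L = 6.79·(2.654260 + 2.130598 + 1.033620) = 6.79·5.818479 = 39.507474 m
RSR: p² = 2 + d² − 2cos(α−β) + 2d(sin β − sin α) = 30.687982; p = √p² = 5.539673; φ = atan2(cos α − cos β, d − sin α + sin β) = -0.144415 rad; t = (α − φ) mod 2π = 4.156856 rad, q = (φ − β) mod 2π = 4.721634 rad → L = 6.79·(4.156856 + 5.539673 + 4.721634) = 6.79·14.418163 = 97.899329 m
LSR: p² = d² − 2 + 2cos(α−β) + 2d(sin α + sin β) = 11.861526; p = √p² = 3.444057; φ = atan2(−cos α − cos β, d + sin α + sin β) − atan2(−2, p) = 0.649745 rad; t = (φ − α) mod 2π = 2.920490 rad, q = (φ − β) mod 2π = 5.515794 rad → L = 6.79·(2.920490 + 3.444057 + 5.515794) = 6.79·11.880341 = 80.667514 m
RSL: p² = d² − 2 + 2cos(α−β) − 2d(sin α + sin β) = 8.530235; p = √p² = 2.920657; φ = atan2(cos α + cos β, d − sin α − sin β) − atan2(2, p) = -0.739628 rad; t = (α − φ) mod 2π = 4.752069 rad, q = (β − φ) mod 2π = 2.156764 rad → L = 6.79·(4.752069 + 2.920657 + 2.156764) = 6.79·9.829489 = 66.742233 m
RLR: c = (6 − d² + 2cos(α−β) + 2d(sin α − sin β))/8 = -2.835998, |c| > 1 → infeasible
LRL: c = (6 − d² + 2cos(α−β) − 2d(sin α − sin β))/8 = 0.432569; p = 2π − arccos c = 5.159729 rad; φ = atan2(cos β − cos α, d + sin α − sin β) = 0.383516 rad; t = (φ − α + p/2) mod 2π = 5.234125 rad, q = (β − α − t + p) mod 2π = 3.613485 rad → L = 6.79·(5.234125 + 5.159729 + 3.613485) = 6.79·14.007339 = 95.109829 m
Shortest: LSL with L = 39.507474 m ≈ 39.5075 m
Convert LSL to answer units (arcs ×180/π): t = 2.654260·180/π = 152.0779°, p = ρ·p = 6.79·2.130598 = 14.4668 m, q = 1.033620·180/π = 59.2221°, L = 39.5075 m.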